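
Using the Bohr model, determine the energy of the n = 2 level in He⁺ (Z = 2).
-13.606 eV

For hydrogen-like ions, the energy levels scale with Z²:
E_n = -13.6057 Z² / n² eV

For He⁺ (Z = 2) at n = 2:
E_2 = -13.6057 × 2² / 2²
E_2 = -13.6057 × 4 / 4
E_2 = -54.4228 / 4
E_2 = -13.606 eV

The energy is 4 times more negative than hydrogen at the same n due to the stronger nuclear charge.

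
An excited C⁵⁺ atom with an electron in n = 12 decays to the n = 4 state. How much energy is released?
27.21 eV

The energy levels are E_n = -13.6057 Z² eV / n².

Energy at n = 12: E_12 = -13.6057 × 6² / 12² = -3.40143 eV
Energy at n = 4: E_4 = -13.6057 × 6² / 4² = -30.61283 eV

For emission (electron falling to lower state), the photon energy is:
E_photon = E_12 - E_4 = |-3.40143 - (-30.61283)|
E_photon = 27.21 eV

This energy is carried away by the emitted photon.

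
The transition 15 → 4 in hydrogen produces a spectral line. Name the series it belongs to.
Brackett series

The spectral series in hydrogen are named based on the final (lower) energy level:
- Lyman series: n_final = 1 (ultraviolet)
- Balmer series: n_final = 2 (visible/near-UV)
- Paschen series: n_final = 3 (infrared)
- Brackett series: n_final = 4 (infrared)
- Pfund series: n_final = 5 (far infrared)

Since this transition ends at n = 4, it belongs to the Brackett series.

For reference, this 15 → 4 line has photon energy
ΔE = 13.6057 eV × (1/4² - 1/15²) = 0.78988647222 eV,
corresponding to wavelength λ = hc/ΔE = 1239.84 eV·nm / 0.78988647222 eV = 1569.64329 nm in the infrared region.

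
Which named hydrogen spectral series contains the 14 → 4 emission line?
Brackett series

The spectral series in hydrogen are named based on the final (lower) energy level:
- Lyman series: n_final = 1 (ultraviolet)
- Balmer series: n_final = 2 (visible/near-UV)
- Paschen series: n_final = 3 (infrared)
- Brackett series: n_final = 4 (infrared)
- Pfund series: n_final = 5 (far infrared)

Since this transition ends at n = 4, it belongs to the Brackett series.

For reference, this 14 → 4 line has photon energy
ΔE = 13.6057 eV × (1/4² - 1/14²) = 0.78093941327 eV,
corresponding to wavelength λ = hc/ΔE = 1239.84 eV·nm / 0.78093941327 eV = 1587.62636 nm in the infrared region.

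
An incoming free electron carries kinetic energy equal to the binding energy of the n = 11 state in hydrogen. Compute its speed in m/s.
1.98881e+05 m/s (or 0.066% of c)

The binding energy at n = 11 for hydrogen is:
E_11 = -13.6057/11² = -0.112443802 eV
|E_11| = 0.112443802 eV

Convert to Joules:
KE = 0.112443802 eV × (1.602177 × 10⁻¹⁹ J/eV) = 1.8015487e-20 J

Using KE = ½mv²:
v = √(2·KE/m_e)
v = √(2 × 1.8015487e-20 J / 9.10938 × 10⁻³¹ kg)
v = 1.98881e+05 m/s

This is approximately 0.066% the speed of light.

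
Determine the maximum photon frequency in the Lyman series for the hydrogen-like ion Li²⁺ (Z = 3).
2.96e+16 Hz

The series limit corresponds to the transition from n = ∞ to n = 1.
This is the highest energy (shortest wavelength) transition in the Lyman series.

E_∞ = 0 eV
E_1 = -13.6057 × 3² / 1² = -122.451300 eV

Energy at series limit:
ΔE = E_∞ - E_1 = 0 - (-122.451300) = 122.451300 eV
E = 122.451300 eV × (1.602177 × 10⁻¹⁹ J/eV) = 1.9619e-17 J
f = E/h = 1.9619e-17 J / (6.62607 × 10⁻³⁴ J·s) = 2.96e+16 Hz

This energy equals the ionization energy from the n = 1 state of Li²⁺.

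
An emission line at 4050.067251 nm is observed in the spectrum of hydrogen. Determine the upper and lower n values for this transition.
n = 5 → n = 4

First, find the photon energy from the wavelength (hc = 1239.84 eV·nm):
E = hc/λ = 1239.84 eV·nm / 4050.067251 nm = 0.30612825 eV

The energy levels of hydrogen satisfy E_n = -13.6057 / n² eV, so an emission n_i → n_f releases
ΔE = 13.6057 × (1/n_f² − 1/n_i²) eV.

Setting ΔE equal to the photon energy:
1/n_f² − 1/n_i² = 0.30612825 / 13.6057 = 0.022500000

Since 1/n_i² must be positive, we need 1/n_f² > 0.022500000, i.e. n_f ≤ 6. For each allowed n_f, solve n_i = (1/n_f² − 0.022500000)^(−1/2) and check whether it is a whole number:
  n_f = 1: 1/n_i² = 1.000000000 − 0.022500000 = 0.977500000 → n_i = 1.011  (not an integer) ✗
  n_f = 2: 1/n_i² = 0.250000000 − 0.022500000 = 0.227500000 → n_i = 2.097  (not an integer) ✗
  n_f = 3: 1/n_i² = 0.111111111 − 0.022500000 = 0.088611111 → n_i = 3.359  (not an integer) ✗
  n_f = 4: 1/n_i² = 0.062500000 − 0.022500000 = 0.040000000 → n_i = 5.000  → integer, n_i = 5 ✓
  n_f = 5: 1/n_i² = 0.040000000 − 0.022500000 = 0.017500000 → n_i = 7.559  (not an integer) ✗
  n_f = 6: 1/n_i² = 0.027777778 − 0.022500000 = 0.005277778 → n_i = 13.765  (not an integer) ✗

Only n_f = 4 gives an integer upper level, n_i = 5.

The transition is from n = 5 to n = 4 (emission).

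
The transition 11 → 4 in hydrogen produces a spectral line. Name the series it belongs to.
Brackett series

The spectral series in hydrogen are named based on the final (lower) energy level:
- Lyman series: n_final = 1 (ultraviolet)
- Balmer series: n_final = 2 (visible/near-UV)
- Paschen series: n_final = 3 (infrared)
- Brackett series: n_final = 4 (infrared)
- Pfund series: n_final = 5 (far infrared)

Since this transition ends at n = 4, it belongs to the Brackett series.

For reference, this 11 → 4 line has photon energy
ΔE = 13.6057 eV × (1/4² - 1/11²) = 0.73791245 eV,
corresponding to wavelength λ = hc/ΔE = 1239.84 eV·nm / 0.73791245 eV = 1680.20 nm in the infrared region.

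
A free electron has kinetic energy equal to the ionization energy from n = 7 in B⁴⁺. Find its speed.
1.56264e+06 m/s (or 0.5212% of c)

The binding energy at n = 7 for B⁴⁺ is:
E_7 = -13.6057 × 5²/7² = -6.94168367 eV
|E_7| = 6.94168367 eV

Convert to Joules:
KE = 6.94168367 eV × (1.602177 × 10⁻¹⁹ J/eV) = 1.1121806e-18 J

Using KE = ½mv²:
v = √(2·KE/m_e)
v = √(2 × 1.1121806e-18 J / 9.10938 × 10⁻³¹ kg)
v = 1.56264e+06 m/s

This is approximately 0.5212% the speed of light.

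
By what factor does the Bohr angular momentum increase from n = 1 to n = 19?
19.00000

In the Bohr model, L_n = nℏ, so the ratio is purely the ratio of quantum numbers:

L_19/L_1 = 19ℏ / 1ℏ = 19/1 = 19.00000

The angular momentum scales linearly with n.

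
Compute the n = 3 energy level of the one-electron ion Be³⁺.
-24.188 eV

For hydrogen-like ions, the energy levels scale with Z²:
E_n = -13.6057 Z² / n² eV

For Be³⁺ (Z = 4) at n = 3:
E_3 = -13.6057 × 4² / 3²
E_3 = -13.6057 × 16 / 9
E_3 = -217.6912 / 9
E_3 = -24.188 eV

The energy is 16 times more negative than hydrogen at the same n due to the stronger nuclear charge.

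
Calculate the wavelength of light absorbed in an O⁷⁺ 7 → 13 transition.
98.25764 nm

First, find the transition energy using E_n = -13.6057 Z² / n² eV:
E_7 = -13.6057 × 8² / 7² = -17.7707102 eV
E_13 = -13.6057 × 8² / 13² = -5.1524544 eV

Photon energy: |ΔE| = |E_13 - E_7| = 12.6182558 eV

Convert to wavelength using E = hc/λ with hc = 1239.84 eV·nm:
λ = hc/E = 1239.84 eV·nm / 12.6182558 eV
λ = 98.25764 nm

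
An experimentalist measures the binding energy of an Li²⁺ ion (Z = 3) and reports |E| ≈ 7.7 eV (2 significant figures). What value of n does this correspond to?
n = 4

The exact energy levels follow E_n = -13.6057 Z² / n² eV with Z = 3.

The measured value (-7.7 eV) is reported to only 2 significant figures, so we must test candidate n values and see which one matches to that precision.

Candidate energies:
  n = 2:  E = -13.6057 × 3² / 2² = -30.61283 eV
  n = 3:  E = -13.6057 × 3² / 3² = -13.60570 eV
  n = 4:  E = -13.6057 × 3² / 4² = -7.65321 eV  ← matches
  n = 5:  E = -13.6057 × 3² / 5² = -4.89805 eV
  n = 6:  E = -13.6057 × 3² / 6² = -3.40143 eV

Checking against the measurement of -7.7 eV (2 sig figs), only n = 4 agrees:
E_4 = -7.65321 eV, which rounds to -7.7 eV ✓

Therefore n = 4.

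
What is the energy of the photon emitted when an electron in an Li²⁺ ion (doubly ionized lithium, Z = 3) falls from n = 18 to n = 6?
3.023 eV

The energy levels are E_n = -13.6057 Z² eV / n².

Energy at n = 18: E_18 = -13.6057 × 3² / 18² = -0.377936 eV
Energy at n = 6: E_6 = -13.6057 × 3² / 6² = -3.401425 eV

For emission (electron falling to lower state), the photon energy is:
E_photon = E_18 - E_6 = |-0.377936 - (-3.401425)|
E_photon = 3.023 eV

This energy is carried away by the emitted photon.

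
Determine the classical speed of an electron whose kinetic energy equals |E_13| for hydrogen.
1.6828e+05 m/s (or 0.05613% of c)

The binding energy at n = 13 for hydrogen is:
E_13 = -13.6057/13² = -0.080507101 eV
|E_13| = 0.080507101 eV

Convert to Joules:
KE = 0.080507101 eV × (1.602177 × 10⁻¹⁹ J/eV) = 1.289866e-20 J

Using KE = ½mv²:
v = √(2·KE/m_e)
v = √(2 × 1.289866e-20 J / 9.10938 × 10⁻³¹ kg)
v = 1.6828e+05 m/s

This is approximately 0.05613% the speed of light.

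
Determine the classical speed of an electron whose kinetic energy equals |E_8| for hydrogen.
2.7346e+05 m/s (or 0.091217% of c)

The binding energy at n = 8 for hydrogen is:
E_8 = -13.6057/8² = -0.21258906 eV
|E_8| = 0.21258906 eV

Convert to Joules:
KE = 0.21258906 eV × (1.602177 × 10⁻¹⁹ J/eV) = 3.406053e-20 J

Using KE = ½mv²:
v = √(2·KE/m_e)
v = √(2 × 3.406053e-20 J / 9.10938 × 10⁻³¹ kg)
v = 2.7346e+05 m/s

This is approximately 0.091217% the speed of light.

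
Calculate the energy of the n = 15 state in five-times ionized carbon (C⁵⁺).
-2.176912 eV

For hydrogen-like ions, the energy levels scale with Z²:
E_n = -13.6057 Z² / n² eV

For C⁵⁺ (Z = 6) at n = 15:
E_15 = -13.6057 × 6² / 15²
E_15 = -13.6057 × 36 / 225
E_15 = -489.8052 / 225
E_15 = -2.176912 eV

The energy is 36 times more negative than hydrogen at the same n due to the stronger nuclear charge.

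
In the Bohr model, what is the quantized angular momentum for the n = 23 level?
2.43e-33 J·s (or 23ℏ)

In the Bohr model, angular momentum is quantized:
L = nℏ

where ℏ = h/(2π) = 1.0546e-34 J·s

For n = 23:
L = 23 × 1.0546e-34 J·s
L = 2.43e-33 J·s

This can also be written as L = 23ℏ.
The angular momentum is an integer multiple of the reduced Planck constant.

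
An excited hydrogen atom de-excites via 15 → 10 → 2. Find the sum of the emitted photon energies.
3.34096 eV

The energy levels of hydrogen are E_n = -13.6057 / n² eV.

First transition (15 → 10):
ΔE₁ = |E_10 - E_15|
ΔE₁ = |-0.13605700000 - (-0.06046977778)| = 0.07558722 eV

Second transition (10 → 2):
ΔE₂ = |E_2 - E_10|
ΔE₂ = |-3.40142500000 - (-0.13605700000)| = 3.26536800 eV

Total energy released:
E_total = ΔE₁ + ΔE₂ = 0.07558722 + 3.26536800 = 3.34096 eV

Note: This equals the direct transition 15 → 2: 3.34096 eV ✓
Energy is conserved regardless of the path taken.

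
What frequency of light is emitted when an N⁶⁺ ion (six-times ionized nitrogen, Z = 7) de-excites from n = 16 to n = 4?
9.44545e+15 Hz

First, find the transition energy:
E_16 = -13.6057 × 7² / 16² = -2.6042160 eV
E_4 = -13.6057 × 7² / 4² = -41.6674563 eV
|ΔE| = |E_4 - E_16| = 39.0632403 eV

Convert to Joules: E = 39.0632403 eV × (1.602177 × 10⁻¹⁹ J/eV) = 6.2586225e-18 J

Using E = hf:
f = E/h = 6.2586225e-18 J / (6.62607 × 10⁻³⁴ J·s)
f = 9.44545e+15 Hz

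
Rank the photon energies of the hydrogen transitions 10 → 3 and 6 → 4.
10 → 3

Calculate the energy for each transition:

Transition 10 → 3:
ΔE₁ = |E_3 - E_10| = |-13.6057/3² - (-13.6057/10²)|
ΔE₁ = |-1.511744444444 - (-0.136057000000)| = 1.375687444 eV

Transition 6 → 4:
ΔE₂ = |E_4 - E_6| = |-13.6057/4² - (-13.6057/6²)|
ΔE₂ = |-0.850356250000 - (-0.377936111111)| = 0.472420139 eV

Since 1.375687444 eV > 0.472420139 eV, the transition 10 → 3 emits the more energetic photon.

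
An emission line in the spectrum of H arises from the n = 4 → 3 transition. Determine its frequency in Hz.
1.5992e+14 Hz

First, find the transition energy:
E_4 = -13.6057 / 4² = -0.85035625 eV
E_3 = -13.6057 / 3² = -1.51174444 eV
|ΔE| = |E_3 - E_4| = 0.66138819 eV

Convert to Joules: E = 0.66138819 eV × (1.602177 × 10⁻¹⁹ J/eV) = 1.059661e-19 J

Using E = hf:
f = E/h = 1.059661e-19 J / (6.62607 × 10⁻³⁴ J·s)
f = 1.5992e+14 Hz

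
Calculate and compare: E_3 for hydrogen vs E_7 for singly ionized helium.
H at n = 3 (E = -1.512 eV)

Using E_n = -13.6057 Z² / n² eV:

H (Z = 1) at n = 3:
E = -13.6057 × 1² / 3² = -13.6057 × 1 / 9 = -1.511744 eV

He⁺ (Z = 2) at n = 7:
E = -13.6057 × 2² / 7² = -13.6057 × 4 / 49 = -1.110669 eV

Since -1.511744 eV < -1.110669 eV,
H at n = 3 is more tightly bound (requires more energy to ionize).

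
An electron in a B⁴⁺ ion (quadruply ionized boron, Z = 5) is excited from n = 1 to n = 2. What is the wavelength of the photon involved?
4.860081 nm

First, find the transition energy using E_n = -13.6057 Z² / n² eV:
E_1 = -13.6057 × 5² / 1² = -340.14250000 eV
E_2 = -13.6057 × 5² / 2² = -85.03562500 eV

Photon energy: |ΔE| = |E_2 - E_1| = 255.10687500 eV

Convert to wavelength using E = hc/λ with hc = 1239.84 eV·nm:
λ = hc/E = 1239.84 eV·nm / 255.10687500 eV
λ = 4.860081 nm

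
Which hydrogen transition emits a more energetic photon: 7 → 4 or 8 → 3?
8 → 3

Calculate the energy for each transition:

Transition 7 → 4:
ΔE₁ = |E_4 - E_7| = |-13.6057/4² - (-13.6057/7²)|
ΔE₁ = |-0.85035625 - (-0.27766735)| = 0.57269 eV

Transition 8 → 3:
ΔE₂ = |E_3 - E_8| = |-13.6057/3² - (-13.6057/8²)|
ΔE₂ = |-1.51174444 - (-0.21258906)| = 1.29916 eV

Since 1.29916 eV > 0.57269 eV, the transition 8 → 3 emits the more energetic photon.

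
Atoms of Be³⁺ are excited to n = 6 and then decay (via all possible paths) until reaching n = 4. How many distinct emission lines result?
3

The electron can occupy levels n = 4, 5, ..., 6 during de-excitation — that is m = 6 - 4 + 1 = 3 distinct levels.

The number of distinct spectral lines equals the number of ways to choose 2 of these m levels (each pair gives one possible emission transition):

Number of lines = m(m-1)/2 = 3×2/2 = 3

These correspond to all possible transitions between the 3 levels:
6 → 5, 6 → 4, 5 → 4

Each transition produces a photon with a unique energy (and thus wavelength). This count does not depend on Z.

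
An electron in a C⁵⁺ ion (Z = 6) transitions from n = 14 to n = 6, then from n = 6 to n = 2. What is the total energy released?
119.952 eV

The energy levels of C⁵⁺ are E_n = -13.6057 × 6² / n² eV.

First transition (14 → 6):
ΔE₁ = |E_6 - E_14|
ΔE₁ = |-13.605700000 - (-2.499006122)| = 11.106694 eV

Second transition (6 → 2):
ΔE₂ = |E_2 - E_6|
ΔE₂ = |-122.451300000 - (-13.605700000)| = 108.845600 eV

Total energy released:
E_total = ΔE₁ + ΔE₂ = 11.106694 + 108.845600 = 119.952 eV

Note: This equals the direct transition 14 → 2: 119.952 eV ✓
Energy is conserved regardless of the path taken.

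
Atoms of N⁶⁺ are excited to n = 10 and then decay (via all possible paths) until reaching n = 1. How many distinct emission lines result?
45

The electron can occupy levels n = 1, 2, ..., 10 during de-excitation — that is m = 10 - 1 + 1 = 10 distinct levels.

The number of distinct spectral lines equals the number of ways to choose 2 of these m levels (each pair gives one possible emission transition):

Number of lines = m(m-1)/2 = 10×9/2 = 45

These correspond to all possible transitions between the 10 levels:
10 → 9, 10 → 8, 10 → 7, 10 → 6, 10 → 5, 10 → 4, 10 → 3, 10 → 2...

Each transition produces a photon with a unique energy (and thus wavelength). This count does not depend on Z.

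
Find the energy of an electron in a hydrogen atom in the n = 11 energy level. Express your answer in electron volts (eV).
-0.1124 eV

The energy levels of a hydrogen-like atom are given by:
E_n = -13.6057 eV / n²

For n = 11:
E_11 = -13.6057 eV / 11²
E_11 = -13.6057 eV / 121
E_11 = -0.1124 eV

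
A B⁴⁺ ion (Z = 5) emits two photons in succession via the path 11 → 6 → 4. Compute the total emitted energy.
18.447811 eV

The energy levels of B⁴⁺ are E_n = -13.6057 × 5² / n² eV.

First transition (11 → 6):
ΔE₁ = |E_6 - E_11|
ΔE₁ = |-9.448402777778 - (-2.811095041322)| = 6.637307736 eV

Second transition (6 → 4):
ΔE₂ = |E_4 - E_6|
ΔE₂ = |-21.258906250000 - (-9.448402777778)| = 11.810503472 eV

Total energy released:
E_total = ΔE₁ + ΔE₂ = 6.637307736 + 11.810503472 = 18.447811 eV

Note: This equals the direct transition 11 → 4: 18.447811 eV ✓
Energy is conserved regardless of the path taken.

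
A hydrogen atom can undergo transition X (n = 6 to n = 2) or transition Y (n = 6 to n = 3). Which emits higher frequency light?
6 → 2

Calculate the energy for each transition:

Transition 6 → 2:
ΔE₁ = |E_2 - E_6| = |-13.6057/2² - (-13.6057/6²)|
ΔE₁ = |-3.401425000 - (-0.377936111)| = 3.023489 eV

Transition 6 → 3:
ΔE₂ = |E_3 - E_6| = |-13.6057/3² - (-13.6057/6²)|
ΔE₂ = |-1.511744444 - (-0.377936111)| = 1.133808 eV

Since 3.023489 eV > 1.133808 eV, the transition 6 → 2 emits the more energetic photon.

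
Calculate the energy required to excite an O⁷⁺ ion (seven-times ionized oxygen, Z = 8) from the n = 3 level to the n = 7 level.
78.980934 eV

The energy levels of a hydrogen-like atom are E_n = -13.6057 Z² eV / n².

Energy at n = 3: E_3 = -13.6057 × 8² / 3² = -96.751644444 eV
Energy at n = 7: E_7 = -13.6057 × 8² / 7² = -17.770710204 eV

The excitation energy is the difference:
ΔE = E_7 - E_3
ΔE = -17.770710204 - (-96.751644444)
ΔE = 78.980934 eV

Since this is positive, energy must be absorbed (photon absorption).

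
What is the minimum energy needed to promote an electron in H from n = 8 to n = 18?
0.17060 eV

The energy levels of a hydrogen-like atom are E_n = -13.6057 eV / n².

Energy at n = 8: E_8 = -13.6057 / 8² = -0.21258906 eV
Energy at n = 18: E_18 = -13.6057 / 18² = -0.04199290 eV

The excitation energy is the difference:
ΔE = E_18 - E_8
ΔE = -0.04199290 - (-0.21258906)
ΔE = 0.17060 eV

Since this is positive, energy must be absorbed (photon absorption).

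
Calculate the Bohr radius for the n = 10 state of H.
5.291772 nm (or 52.917721 Å)

The Bohr radius formula is:
r_n = n² a₀ / Z

where a₀ = 0.052917721 nm is the Bohr radius.

For H (Z = 1) at n = 10:
r_10 = 10² × 0.052917721 nm / 1
r_10 = 100 × 0.052917721 nm / 1
r_10 = 5.2917721 nm / 1
r_10 = 5.291772 nm

The electron orbits at approximately 5.291772 nm from the nucleus.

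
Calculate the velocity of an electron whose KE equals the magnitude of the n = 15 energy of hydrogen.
1.458e+05 m/s (or 0.049% of c)

The binding energy at n = 15 for hydrogen is:
E_15 = -13.6057/15² = -0.06046978 eV
|E_15| = 0.06046978 eV

Convert to Joules:
KE = 0.06046978 eV × (1.602177 × 10⁻¹⁹ J/eV) = 9.68833e-21 J

Using KE = ½mv²:
v = √(2·KE/m_e)
v = √(2 × 9.68833e-21 J / 9.10938 × 10⁻³¹ kg)
v = 1.458e+05 m/s

This is approximately 0.049% the speed of light.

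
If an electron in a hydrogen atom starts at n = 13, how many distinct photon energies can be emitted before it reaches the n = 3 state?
55

The electron can occupy levels n = 3, 4, ..., 13 during de-excitation — that is m = 13 - 3 + 1 = 11 distinct levels.

The number of distinct spectral lines equals the number of ways to choose 2 of these m levels (each pair gives one possible emission transition):

Number of lines = m(m-1)/2 = 11×10/2 = 55

These correspond to all possible transitions between the 11 levels:
13 → 12, 13 → 11, 13 → 10, 13 → 9, 13 → 8, 13 → 7, 13 → 6, 13 → 5...

Each transition produces a photon with a unique energy (and thus wavelength). This count does not depend on Z.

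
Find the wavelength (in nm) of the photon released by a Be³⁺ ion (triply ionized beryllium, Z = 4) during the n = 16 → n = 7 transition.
345.13617 nm

First, find the transition energy using E_n = -13.6057 Z² / n² eV:
E_16 = -13.6057 × 4² / 16² = -0.850356250 eV
E_7 = -13.6057 × 4² / 7² = -4.442677551 eV

Photon energy: |ΔE| = |E_7 - E_16| = 3.592321301 eV

Convert to wavelength using E = hc/λ with hc = 1239.84 eV·nm:
λ = hc/E = 1239.84 eV·nm / 3.592321301 eV
λ = 345.13617 nm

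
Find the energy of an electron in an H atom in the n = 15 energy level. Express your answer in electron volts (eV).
-0.0605 eV

The energy levels of a hydrogen-like atom are given by:
E_n = -13.6057 eV / n²

For n = 15:
E_15 = -13.6057 eV / 15²
E_15 = -13.6057 eV / 225
E_15 = -0.0605 eV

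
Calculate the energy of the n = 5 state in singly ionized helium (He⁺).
-2.17691 eV

For hydrogen-like ions, the energy levels scale with Z²:
E_n = -13.6057 Z² / n² eV

For He⁺ (Z = 2) at n = 5:
E_5 = -13.6057 × 2² / 5²
E_5 = -13.6057 × 4 / 25
E_5 = -54.4228 / 25
E_5 = -2.17691 eV

The energy is 4 times more negative than hydrogen at the same n due to the stronger nuclear charge.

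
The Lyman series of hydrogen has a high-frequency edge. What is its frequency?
3.29e+15 Hz

The series limit corresponds to the transition from n = ∞ to n = 1.
This is the highest energy (shortest wavelength) transition in the Lyman series.

E_∞ = 0 eV
E_1 = -13.6057 / 1² = -13.605700 eV

Energy at series limit:
ΔE = E_∞ - E_1 = 0 - (-13.605700) = 13.605700 eV
E = 13.605700 eV × (1.602177 × 10⁻¹⁹ J/eV) = 2.1799e-18 J
f = E/h = 2.1799e-18 J / (6.62607 × 10⁻³⁴ J·s) = 3.29e+15 Hz

This energy equals the ionization energy from the n = 1 state of hydrogen.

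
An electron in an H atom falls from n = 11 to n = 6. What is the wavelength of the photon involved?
4669.96578 nm

First, find the transition energy using E_n = -13.6057 / n² eV:
E_11 = -13.6057 / 11² = -0.11244380165 eV
E_6 = -13.6057 / 6² = -0.37793611111 eV

Photon energy: |ΔE| = |E_6 - E_11| = 0.26549230946 eV

Convert to wavelength using E = hc/λ with hc = 1239.84 eV·nm:
λ = hc/E = 1239.84 eV·nm / 0.26549230946 eV
λ = 4669.96578 nm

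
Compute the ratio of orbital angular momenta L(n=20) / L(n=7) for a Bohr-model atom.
2.857

In the Bohr model, L_n = nℏ, so the ratio is purely the ratio of quantum numbers:

L_20/L_7 = 20ℏ / 7ℏ = 20/7 = 2.857

The angular momentum scales linearly with n.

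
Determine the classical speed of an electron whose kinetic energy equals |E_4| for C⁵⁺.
3.28154e+06 m/s (or 1.09460% of c)

The binding energy at n = 4 for C⁵⁺ is:
E_4 = -13.6057 × 6²/4² = -30.6128250 eV
|E_4| = 30.6128250 eV

Convert to Joules:
KE = 30.6128250 eV × (1.602177 × 10⁻¹⁹ J/eV) = 4.9047164e-18 J

Using KE = ½mv²:
v = √(2·KE/m_e)
v = √(2 × 4.9047164e-18 J / 9.10938 × 10⁻³¹ kg)
v = 3.28154e+06 m/s

This is approximately 1.09460% the speed of light.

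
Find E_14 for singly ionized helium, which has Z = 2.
-0.2777 eV

For hydrogen-like ions, the energy levels scale with Z²:
E_n = -13.6057 Z² / n² eV

For He⁺ (Z = 2) at n = 14:
E_14 = -13.6057 × 2² / 14²
E_14 = -13.6057 × 4 / 196
E_14 = -54.4228 / 196
E_14 = -0.2777 eV

The energy is 4 times more negative than hydrogen at the same n due to the stronger nuclear charge.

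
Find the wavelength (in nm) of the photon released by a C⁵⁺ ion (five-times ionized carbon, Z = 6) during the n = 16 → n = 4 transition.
43.20 nm

First, find the transition energy using E_n = -13.6057 Z² / n² eV:
E_16 = -13.6057 × 6² / 16² = -1.9133 eV
E_4 = -13.6057 × 6² / 4² = -30.6128 eV

Photon energy: |ΔE| = |E_4 - E_16| = 28.6995 eV

Convert to wavelength using E = hc/λ with hc = 1239.84 eV·nm:
λ = hc/E = 1239.84 eV·nm / 28.6995 eV
λ = 43.20 nm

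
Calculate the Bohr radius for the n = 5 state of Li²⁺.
0.44098 nm (or 4.40981 Å)

The Bohr radius formula is:
r_n = n² a₀ / Z

where a₀ = 0.05291772 nm is the Bohr radius.

For Li²⁺ (Z = 3) at n = 5:
r_5 = 5² × 0.05291772 nm / 3
r_5 = 25 × 0.05291772 nm / 3
r_5 = 1.322943 nm / 3
r_5 = 0.44098 nm

The electron orbits at approximately 0.44098 nm from the nucleus.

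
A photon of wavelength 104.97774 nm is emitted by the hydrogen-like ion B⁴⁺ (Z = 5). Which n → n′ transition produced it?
n = 6 → n = 4

First, find the photon energy from the wavelength (hc = 1239.84 eV·nm):
E = hc/λ = 1239.84 eV·nm / 104.97774 nm = 11.810504 eV

The energy levels of B⁴⁺ satisfy E_n = -13.6057 × 5² / n² eV, so an emission n_i → n_f releases
ΔE = 13.6057 × 5² × (1/n_f² − 1/n_i²) eV.

Setting ΔE equal to the photon energy:
1/n_f² − 1/n_i² = 11.810504 / (13.6057 × 5²) = 0.034722224

Since 1/n_i² must be positive, we need 1/n_f² > 0.034722224, i.e. n_f ≤ 5. For each allowed n_f, solve n_i = (1/n_f² − 0.034722224)^(−1/2) and check whether it is a whole number:
  n_f = 1: 1/n_i² = 1.000000000 − 0.034722224 = 0.965277776 → n_i = 1.018  (not an integer) ✗
  n_f = 2: 1/n_i² = 0.250000000 − 0.034722224 = 0.215277776 → n_i = 2.155  (not an integer) ✗
  n_f = 3: 1/n_i² = 0.111111111 − 0.034722224 = 0.076388887 → n_i = 3.618  (not an integer) ✗
  n_f = 4: 1/n_i² = 0.062500000 − 0.034722224 = 0.027777776 → n_i = 6.000  → integer, n_i = 6 ✓
  n_f = 5: 1/n_i² = 0.040000000 − 0.034722224 = 0.005277776 → n_i = 13.765  (not an integer) ✗

Only n_f = 4 gives an integer upper level, n_i = 6.

The transition is from n = 6 to n = 4 (emission).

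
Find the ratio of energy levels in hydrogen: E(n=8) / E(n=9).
1.265625

Using E_n = -13.6057 Z² / n² eV with Z = 1:

E_8 = -13.6057 / 8² = -13.6057 / 64 = -0.2125890625 eV
E_9 = -13.6057 / 9² = -13.6057 / 81 = -0.1679716049 eV

The ratio is:
E_8/E_9 = (-0.2125890625) / (-0.1679716049)
E_8/E_9 = (-13.6057/64) / (-13.6057/81)
E_8/E_9 = 81/64
E_8/E_9 = 1.265625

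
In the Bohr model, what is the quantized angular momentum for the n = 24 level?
2.53e-33 J·s (or 24ℏ)

In the Bohr model, angular momentum is quantized:
L = nℏ

where ℏ = h/(2π) = 1.0546e-34 J·s

For n = 24:
L = 24 × 1.0546e-34 J·s
L = 2.53e-33 J·s

This can also be written as L = 24ℏ.
The angular momentum is an integer multiple of the reduced Planck constant.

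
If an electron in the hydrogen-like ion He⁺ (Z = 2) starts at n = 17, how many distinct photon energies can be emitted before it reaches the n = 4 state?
91

The electron can occupy levels n = 4, 5, ..., 17 during de-excitation — that is m = 17 - 4 + 1 = 14 distinct levels.

The number of distinct spectral lines equals the number of ways to choose 2 of these m levels (each pair gives one possible emission transition):

Number of lines = m(m-1)/2 = 14×13/2 = 91

These correspond to all possible transitions between the 14 levels:
17 → 16, 17 → 15, 17 → 14, 17 → 13, 17 → 12, 17 → 11, 17 → 10, 17 → 9...

Each transition produces a photon with a unique energy (and thus wavelength). This count does not depend on Z.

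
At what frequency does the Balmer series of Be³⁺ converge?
1.32e+16 Hz

The series limit corresponds to the transition from n = ∞ to n = 2.
This is the highest energy (shortest wavelength) transition in the Balmer series.

E_∞ = 0 eV
E_2 = -13.6057 × 4² / 2² = -54.42280 eV

Energy at series limit:
ΔE = E_∞ - E_2 = 0 - (-54.42280) = 54.42280 eV
E = 54.42280 eV × (1.602177 × 10⁻¹⁹ J/eV) = 8.7195e-18 J
f = E/h = 8.7195e-18 J / (6.62607 × 10⁻³⁴ J·s) = 1.32e+16 Hz

This energy equals the ionization energy from the n = 2 state of Be³⁺.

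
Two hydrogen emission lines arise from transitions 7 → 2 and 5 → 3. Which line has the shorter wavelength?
7 → 2

Calculate the energy for each transition:

Transition 7 → 2:
ΔE₁ = |E_2 - E_7| = |-13.6057/2² - (-13.6057/7²)|
ΔE₁ = |-3.4014250000 - (-0.2776673469)| = 3.1237577 eV

Transition 5 → 3:
ΔE₂ = |E_3 - E_5| = |-13.6057/3² - (-13.6057/5²)|
ΔE₂ = |-1.5117444444 - (-0.5442280000)| = 0.9675164 eV

Since 3.1237577 eV > 0.9675164 eV, the transition 7 → 2 emits the more energetic photon.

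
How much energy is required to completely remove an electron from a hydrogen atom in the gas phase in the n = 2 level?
3.401 eV

The ionization energy is the energy needed to remove the electron completely (n → ∞).

For hydrogen, E_n = -13.6057 eV / n².

At n = 2: E_2 = -13.6057 / 2² = -3.401425 eV
At n = ∞: E_∞ = 0 eV

Ionization energy = E_∞ - E_2 = 0 - (-3.401425) = 3.401425 eV
Ionization energy ≈ 3.401 eV

This is also called the binding energy of the electron in state n = 2.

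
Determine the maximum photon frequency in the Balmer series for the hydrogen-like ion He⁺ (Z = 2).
3.28984e+15 Hz

The series limit corresponds to the transition from n = ∞ to n = 2.
This is the highest energy (shortest wavelength) transition in the Balmer series.

E_∞ = 0 eV
E_2 = -13.6057 × 2² / 2² = -13.6057000 eV

Energy at series limit:
ΔE = E_∞ - E_2 = 0 - (-13.6057000) = 13.6057000 eV
E = 13.6057000 eV × (1.602177 × 10⁻¹⁹ J/eV) = 2.1798740e-18 J
f = E/h = 2.1798740e-18 J / (6.62607 × 10⁻³⁴ J·s) = 3.28984e+15 Hz

This energy equals the ionization energy from the n = 2 state of He⁺.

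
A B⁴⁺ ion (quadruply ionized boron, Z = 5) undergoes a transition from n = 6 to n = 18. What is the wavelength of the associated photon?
147.62495 nm

First, find the transition energy using E_n = -13.6057 Z² / n² eV:
E_6 = -13.6057 × 5² / 6² = -9.448402778 eV
E_18 = -13.6057 × 5² / 18² = -1.049822531 eV

Photon energy: |ΔE| = |E_18 - E_6| = 8.398580247 eV

Convert to wavelength using E = hc/λ with hc = 1239.84 eV·nm:
λ = hc/E = 1239.84 eV·nm / 8.398580247 eV
λ = 147.62495 nm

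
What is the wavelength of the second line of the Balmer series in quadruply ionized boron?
19.440323 nm

The lines of a series are numbered from the longest wavelength (smallest ΔE) outward; the second line is the transition from n = n_f + 2 to n_f.
The Balmer series has all transitions ending at n_f = 2.

For B⁴⁺ (Z = 5), the second line (β-line) is the jump from n = 4 to n = 2:
E_4 = -13.6057 × 5² / 4² = -21.25890625 eV
E_2 = -13.6057 × 5² / 2² = -85.03562500 eV
ΔE = E_4 - E_2 = 63.77671875 eV

λ = hc/E = 1239.84 eV·nm / 63.77671875 eV
λ = 19.440323 nm

This is the β-line of the Balmer series in B⁴⁺.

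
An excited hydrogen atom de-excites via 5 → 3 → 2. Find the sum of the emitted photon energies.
2.857197 eV

The energy levels of hydrogen are E_n = -13.6057 / n² eV.

First transition (5 → 3):
ΔE₁ = |E_3 - E_5|
ΔE₁ = |-1.511744444444 - (-0.544228000000)| = 0.967516444 eV

Second transition (3 → 2):
ΔE₂ = |E_2 - E_3|
ΔE₂ = |-3.401425000000 - (-1.511744444444)| = 1.889680556 eV

Total energy released:
E_total = ΔE₁ + ΔE₂ = 0.967516444 + 1.889680556 = 2.857197 eV

Note: This equals the direct transition 5 → 2: 2.857197 eV ✓
Energy is conserved regardless of the path taken.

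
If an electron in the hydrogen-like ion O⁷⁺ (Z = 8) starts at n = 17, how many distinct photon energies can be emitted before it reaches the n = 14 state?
6

The electron can occupy levels n = 14, 15, ..., 17 during de-excitation — that is m = 17 - 14 + 1 = 4 distinct levels.

The number of distinct spectral lines equals the number of ways to choose 2 of these m levels (each pair gives one possible emission transition):

Number of lines = m(m-1)/2 = 4×3/2 = 6

These correspond to all possible transitions between the 4 levels:
17 → 16, 17 → 15, 17 → 14, 16 → 15, 16 → 14, 15 → 14

Each transition produces a photon with a unique energy (and thus wavelength). This count does not depend on Z.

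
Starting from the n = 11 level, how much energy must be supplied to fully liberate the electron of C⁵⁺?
4.0480 eV

The ionization energy is the energy needed to remove the electron completely (n → ∞).

For a hydrogen-like ion with Z = 6, E_n = -13.6057 Z² / n² eV.

At n = 11: E_11 = -13.6057 × 6² / 11² = -4.0479769 eV
At n = ∞: E_∞ = 0 eV

Ionization energy = E_∞ - E_11 = 0 - (-4.0479769) = 4.0479769 eV
Ionization energy ≈ 4.0480 eV

This is also called the binding energy of the electron in state n = 11.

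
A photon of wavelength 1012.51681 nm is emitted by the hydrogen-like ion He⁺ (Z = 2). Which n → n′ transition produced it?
n = 5 → n = 4

First, find the photon energy from the wavelength (hc = 1239.84 eV·nm):
E = hc/λ = 1239.84 eV·nm / 1012.51681 nm = 1.2245130 eV

The energy levels of He⁺ satisfy E_n = -13.6057 × 2² / n² eV, so an emission n_i → n_f releases
ΔE = 13.6057 × 2² × (1/n_f² − 1/n_i²) eV.

Setting ΔE equal to the photon energy:
1/n_f² − 1/n_i² = 1.2245130 / (13.6057 × 2²) = 0.022500000

Since 1/n_i² must be positive, we need 1/n_f² > 0.022500000, i.e. n_f ≤ 6. For each allowed n_f, solve n_i = (1/n_f² − 0.022500000)^(−1/2) and check whether it is a whole number:
  n_f = 1: 1/n_i² = 1.000000000 − 0.022500000 = 0.977500000 → n_i = 1.011  (not an integer) ✗
  n_f = 2: 1/n_i² = 0.250000000 − 0.022500000 = 0.227500000 → n_i = 2.097  (not an integer) ✗
  n_f = 3: 1/n_i² = 0.111111111 − 0.022500000 = 0.088611111 → n_i = 3.359  (not an integer) ✗
  n_f = 4: 1/n_i² = 0.062500000 − 0.022500000 = 0.040000000 → n_i = 5.000  → integer, n_i = 5 ✓
  n_f = 5: 1/n_i² = 0.040000000 − 0.022500000 = 0.017500000 → n_i = 7.559  (not an integer) ✗
  n_f = 6: 1/n_i² = 0.027777778 − 0.022500000 = 0.005277778 → n_i = 13.765  (not an integer) ✗

Only n_f = 4 gives an integer upper level, n_i = 5.

The transition is from n = 5 to n = 4 (emission).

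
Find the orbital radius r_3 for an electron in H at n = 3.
0.476260 nm (or 4.762595 Å)

The Bohr radius formula is:
r_n = n² a₀ / Z

where a₀ = 0.052917721 nm is the Bohr radius.

For H (Z = 1) at n = 3:
r_3 = 3² × 0.052917721 nm / 1
r_3 = 9 × 0.052917721 nm / 1
r_3 = 0.4762595 nm / 1
r_3 = 0.476260 nm

The electron orbits at approximately 0.476260 nm from the nucleus.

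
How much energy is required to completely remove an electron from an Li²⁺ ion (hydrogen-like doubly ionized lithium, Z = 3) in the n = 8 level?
1.91 eV

The ionization energy is the energy needed to remove the electron completely (n → ∞).

For a hydrogen-like ion with Z = 3, E_n = -13.6057 Z² / n² eV.

At n = 8: E_8 = -13.6057 × 3² / 8² = -1.91330 eV
At n = ∞: E_∞ = 0 eV

Ionization energy = E_∞ - E_8 = 0 - (-1.91330) = 1.91330 eV
Ionization energy ≈ 1.91 eV

This is also called the binding energy of the electron in state n = 8.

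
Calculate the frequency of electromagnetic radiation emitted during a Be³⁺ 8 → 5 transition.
1.283e+15 Hz

First, find the transition energy:
E_8 = -13.6057 × 4² / 8² = -3.4014250 eV
E_5 = -13.6057 × 4² / 5² = -8.7076480 eV
|ΔE| = |E_5 - E_8| = 5.3062230 eV

Convert to Joules: E = 5.3062230 eV × (1.602177 × 10⁻¹⁹ J/eV) = 8.50151e-19 J

Using E = hf:
f = E/h = 8.50151e-19 J / (6.62607 × 10⁻³⁴ J·s)
f = 1.283e+15 Hz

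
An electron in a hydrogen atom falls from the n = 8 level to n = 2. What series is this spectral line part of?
Balmer series

The spectral series in hydrogen are named based on the final (lower) energy level:
- Lyman series: n_final = 1 (ultraviolet)
- Balmer series: n_final = 2 (visible/near-UV)
- Paschen series: n_final = 3 (infrared)
- Brackett series: n_final = 4 (infrared)
- Pfund series: n_final = 5 (far infrared)

Since this transition ends at n = 2, it belongs to the Balmer series.

For reference, this 8 → 2 line has photon energy
ΔE = 13.6057 eV × (1/2² - 1/8²) = 3.1888359375 eV,
corresponding to wavelength λ = hc/ΔE = 1239.84 eV·nm / 3.1888359375 eV = 388.806456 nm in the visible/near-UV region.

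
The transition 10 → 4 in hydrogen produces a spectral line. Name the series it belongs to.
Brackett series

The spectral series in hydrogen are named based on the final (lower) energy level:
- Lyman series: n_final = 1 (ultraviolet)
- Balmer series: n_final = 2 (visible/near-UV)
- Paschen series: n_final = 3 (infrared)
- Brackett series: n_final = 4 (infrared)
- Pfund series: n_final = 5 (far infrared)

Since this transition ends at n = 4, it belongs to the Brackett series.

For reference, this 10 → 4 line has photon energy
ΔE = 13.6057 eV × (1/4² - 1/10²) = 0.71429925 eV,
corresponding to wavelength λ = hc/ΔE = 1239.84 eV·nm / 0.71429925 eV = 1735.74 nm in the infrared region.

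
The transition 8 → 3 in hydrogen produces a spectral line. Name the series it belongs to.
Paschen series

The spectral series in hydrogen are named based on the final (lower) energy level:
- Lyman series: n_final = 1 (ultraviolet)
- Balmer series: n_final = 2 (visible/near-UV)
- Paschen series: n_final = 3 (infrared)
- Brackett series: n_final = 4 (infrared)
- Pfund series: n_final = 5 (far infrared)

Since this transition ends at n = 3, it belongs to the Paschen series.

For reference, this 8 → 3 line has photon energy
ΔE = 13.6057 eV × (1/3² - 1/8²) = 1.299155 eV,
corresponding to wavelength λ = hc/ΔE = 1239.84 eV·nm / 1.299155 eV = 954.34 nm in the infrared region.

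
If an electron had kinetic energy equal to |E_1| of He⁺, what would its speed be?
4.38e+06 m/s (or 1.4595% of c)

The binding energy at n = 1 for He⁺ is:
E_1 = -13.6057 × 2²/1² = -54.422800 eV
|E_1| = 54.422800 eV

Convert to Joules:
KE = 54.422800 eV × (1.602177 × 10⁻¹⁹ J/eV) = 8.7195e-18 J

Using KE = ½mv²:
v = √(2·KE/m_e)
v = √(2 × 8.7195e-18 J / 9.10938 × 10⁻³¹ kg)
v = 4.38e+06 m/s

This is approximately 1.4595% the speed of light.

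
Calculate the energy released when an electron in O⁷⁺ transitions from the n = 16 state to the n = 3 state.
93.3502 eV

The energy levels are E_n = -13.6057 Z² eV / n².

Energy at n = 16: E_16 = -13.6057 × 8² / 16² = -3.4014250 eV
Energy at n = 3: E_3 = -13.6057 × 8² / 3² = -96.7516444 eV

For emission (electron falling to lower state), the photon energy is:
E_photon = E_16 - E_3 = |-3.4014250 - (-96.7516444)|
E_photon = 93.3502 eV

This energy is carried away by the emitted photon.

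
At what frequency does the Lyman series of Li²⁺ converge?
2.961e+16 Hz

The series limit corresponds to the transition from n = ∞ to n = 1.
This is the highest energy (shortest wavelength) transition in the Lyman series.

E_∞ = 0 eV
E_1 = -13.6057 × 3² / 1² = -122.4513 eV

Energy at series limit:
ΔE = E_∞ - E_1 = 0 - (-122.4513) = 122.4513 eV
E = 122.4513 eV × (1.602177 × 10⁻¹⁹ J/eV) = 1.96189e-17 J
f = E/h = 1.96189e-17 J / (6.62607 × 10⁻³⁴ J·s) = 2.961e+16 Hz

This energy equals the ionization energy from the n = 1 state of Li²⁺.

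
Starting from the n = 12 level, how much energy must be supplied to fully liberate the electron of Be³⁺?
1.51 eV

The ionization energy is the energy needed to remove the electron completely (n → ∞).

For a hydrogen-like ion with Z = 4, E_n = -13.6057 Z² / n² eV.

At n = 12: E_12 = -13.6057 × 4² / 12² = -1.51174 eV
At n = ∞: E_∞ = 0 eV

Ionization energy = E_∞ - E_12 = 0 - (-1.51174) = 1.51174 eV
Ionization energy ≈ 1.51 eV

This is also called the binding energy of the electron in state n = 12.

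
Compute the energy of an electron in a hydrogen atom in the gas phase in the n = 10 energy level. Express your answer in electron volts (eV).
-0.136 eV

The energy levels of a hydrogen-like atom are given by:
E_n = -13.6057 eV / n²

For n = 10:
E_10 = -13.6057 eV / 10²
E_10 = -13.6057 eV / 100
E_10 = -0.136 eV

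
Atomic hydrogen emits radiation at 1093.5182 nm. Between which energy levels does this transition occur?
n = 6 → n = 3

First, find the photon energy from the wavelength (hc = 1239.84 eV·nm):
E = hc/λ = 1239.84 eV·nm / 1093.5182 nm = 1.1338083 eV

The energy levels of hydrogen satisfy E_n = -13.6057 / n² eV, so an emission n_i → n_f releases
ΔE = 13.6057 × (1/n_f² − 1/n_i²) eV.

Setting ΔE equal to the photon energy:
1/n_f² − 1/n_i² = 1.1338083 / 13.6057 = 0.083333331

Since 1/n_i² must be positive, we need 1/n_f² > 0.083333331, i.e. n_f ≤ 3. For each allowed n_f, solve n_i = (1/n_f² − 0.083333331)^(−1/2) and check whether it is a whole number:
  n_f = 1: 1/n_i² = 1.000000000 − 0.083333331 = 0.916666669 → n_i = 1.044  (not an integer) ✗
  n_f = 2: 1/n_i² = 0.250000000 − 0.083333331 = 0.166666669 → n_i = 2.449  (not an integer) ✗
  n_f = 3: 1/n_i² = 0.111111111 − 0.083333331 = 0.027777780 → n_i = 6.000  → integer, n_i = 6 ✓

Only n_f = 3 gives an integer upper level, n_i = 6.

The transition is from n = 6 to n = 3 (emission).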